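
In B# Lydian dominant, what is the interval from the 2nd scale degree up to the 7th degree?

minor sixth

The scale runs B# C## D## E## F## G## A#.
2nd scale degree = C##; scale degree 7 = A#.
C## up to A# is 8 semitones, a half step narrower than a major sixth, so the interval is minor.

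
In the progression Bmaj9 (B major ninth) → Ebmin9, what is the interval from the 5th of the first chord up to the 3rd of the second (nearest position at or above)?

Bmaj9 (B major ninth) has F# as its 5th, and Ebmin9 has Gb as its 3rd.
From F# to Gb: 0 semitones over a second = diminished.

diminished second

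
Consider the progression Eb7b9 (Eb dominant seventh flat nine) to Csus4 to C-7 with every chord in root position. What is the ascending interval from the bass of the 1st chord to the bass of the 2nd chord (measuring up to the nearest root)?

The roots are Eb and C.
Counting 6 letters and 9 half steps from Eb gives a major sixth.

major sixth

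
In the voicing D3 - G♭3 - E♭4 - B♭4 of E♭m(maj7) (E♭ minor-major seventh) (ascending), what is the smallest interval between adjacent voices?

Adjacent intervals: D3→G♭3 = diminished fourth; G♭3→E♭4 = major sixth; E♭4→B♭4 = perfect fifth.
The smallest is D3 to G♭3, a diminished fourth (4 semitones).

diminished 4th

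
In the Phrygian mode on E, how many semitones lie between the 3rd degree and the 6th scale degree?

5

The scale is E F G A B C D.
G up to C is a perfect fourth — 5 semitones.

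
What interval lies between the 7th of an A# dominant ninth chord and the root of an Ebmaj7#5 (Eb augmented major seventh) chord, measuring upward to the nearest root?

A# dominant ninth has G# as its 7th, and Ebmaj7#5 (Eb augmented major seventh) has Eb as its root.
6 letter names make it a sixth; at 7 semitones (a whole step narrower than major) the quality is diminished.

diminished sixth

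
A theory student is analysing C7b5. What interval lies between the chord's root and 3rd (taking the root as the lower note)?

major third

C7b5 (C dominant seventh flat five) is spelled C, E, Gb, Bb.
That puts C below E.
C up to E spans 3 letter names and 4 semitones — a major third.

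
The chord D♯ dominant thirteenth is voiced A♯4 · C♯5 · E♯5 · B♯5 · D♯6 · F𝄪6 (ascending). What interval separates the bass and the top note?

The outer voices are A♯4 and F𝄪6.
Counting 13 letters and 21 half steps from A♯ gives a major thirteenth.

major thirteenth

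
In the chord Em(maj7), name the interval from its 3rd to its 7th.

augmented fifth

EmM7: E G B D#.
So we need the interval from G up to D#.
G up to D# is 8 semitones, a half step wider than a perfect fifth, so the interval is augmented.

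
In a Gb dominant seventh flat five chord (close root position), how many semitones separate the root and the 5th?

The chord tones of Gb7b5 are Gb Bb Dbb Fb.
Gb to Dbb is a diminished fifth: 6 semitones.

6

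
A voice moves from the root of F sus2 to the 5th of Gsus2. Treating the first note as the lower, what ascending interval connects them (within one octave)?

major sixth

The root of F sus2 is F; the 5th of Gsus2 is D.
From F to D is 9 semitones, exactly the major sixth.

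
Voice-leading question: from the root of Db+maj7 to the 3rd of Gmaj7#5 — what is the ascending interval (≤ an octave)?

Db+maj7 has Db as its root, and Gmaj7#5 has B as its 3rd.
From Db to B: 10 semitones over a sixth = augmented.

augmented 6th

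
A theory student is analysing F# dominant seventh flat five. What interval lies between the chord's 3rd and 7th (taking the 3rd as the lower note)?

Spelling the chord: F# A# C E.
3rd = A#; 7th = E.
A# up to E is 6 semitones, a half step narrower than a perfect fifth, so the interval is diminished.

diminished fifth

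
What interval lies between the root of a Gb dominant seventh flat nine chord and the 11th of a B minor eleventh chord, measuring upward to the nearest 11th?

augmented 6th

Gb dominant seventh flat nine has Gb as its root, and B minor eleventh has E as its 11th.
6 letter names make it a sixth; at 10 semitones (a half step wider than major) the quality is augmented.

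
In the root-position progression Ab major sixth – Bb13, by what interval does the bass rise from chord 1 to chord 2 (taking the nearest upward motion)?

major second

The roots are Ab and Bb.
Counting 2 letters and 2 half steps from Ab gives a major second.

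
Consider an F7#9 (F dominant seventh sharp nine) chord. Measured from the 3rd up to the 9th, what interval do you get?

M7

F dominant seventh sharp nine: F, A, C, Eb, G#.
That puts A below G#.
A up to G# spans 7 letter names and 11 semitones — a major seventh.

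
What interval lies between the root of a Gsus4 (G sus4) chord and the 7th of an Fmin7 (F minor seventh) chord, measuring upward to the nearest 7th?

Gsus4 (G sus4) has G as its root, and Fmin7 (F minor seventh) has Eb as its 7th.
6 letter names make it a sixth; at 8 semitones (a half step narrower than major) the quality is minor.

minor 6th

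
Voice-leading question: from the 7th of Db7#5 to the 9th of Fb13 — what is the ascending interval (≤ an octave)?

The 7th of Db7#5 is Cb; the 9th of Fb13 is Gb.
Cb up to Gb spans 5 letter names and 7 semitones — a perfect fifth.

perfect fifth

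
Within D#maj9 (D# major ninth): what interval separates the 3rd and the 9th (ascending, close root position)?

D#maj9 (D# major ninth): D#, F##, A#, C##, E#.
So we need the interval from F## up to E#.
7 letter names make it a seventh; at 10 semitones (a half step narrower than major) the quality is minor.

minor seventh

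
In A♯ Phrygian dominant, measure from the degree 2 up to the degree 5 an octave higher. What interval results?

Spelling A♯ Phrygian dominant: A♯ B C𝄪 D♯ E♯ F♯ G♯.
Degree 2 = B; scale degree 5 (up an octave) = E♯.
From B to E♯: 18 semitones over an eleventh = augmented.

augmented eleventh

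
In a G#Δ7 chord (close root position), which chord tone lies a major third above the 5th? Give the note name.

The chord tones of G# major seventh are G# B# D# F##.
The 5th is D#. A major third above D# is F##.
F## is the chord's 7th.

F##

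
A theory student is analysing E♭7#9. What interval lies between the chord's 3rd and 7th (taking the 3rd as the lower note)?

d5

The chord tones of E♭7#9 are E♭, G, B♭, D♭, F♯.
So we need the interval from G up to D♭.
From G to D♭: 6 semitones over a fifth = diminished.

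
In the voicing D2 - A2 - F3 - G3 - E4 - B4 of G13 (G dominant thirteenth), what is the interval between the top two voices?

perfect fifth

Those voices are E4 and B4.
E up to B spans 5 letter names and 7 semitones — a perfect fifth.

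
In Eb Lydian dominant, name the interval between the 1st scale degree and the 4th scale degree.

augmented fourth

Spelling Eb Lydian dominant: Eb F G A Bb C Db.
That puts Eb below A.
4 letter names make it a fourth; at 6 semitones (a half step wider than perfect) the quality is augmented.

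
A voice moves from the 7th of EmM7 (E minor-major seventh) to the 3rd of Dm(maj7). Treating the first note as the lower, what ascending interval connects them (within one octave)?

diminished third

The 7th of EmM7 (E minor-major seventh) is D♯; the 3rd of Dm(maj7) is F.
From D♯ to F: 2 semitones over a third = diminished.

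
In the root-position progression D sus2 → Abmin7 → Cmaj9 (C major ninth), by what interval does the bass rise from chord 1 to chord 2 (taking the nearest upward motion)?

d5

The roots are D and Ab.
From D to Ab: 6 semitones over a fifth = diminished.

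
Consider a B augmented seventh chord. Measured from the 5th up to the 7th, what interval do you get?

diminished third

Baug7 is spelled B, D♯, F𝄪, A.
5th = F𝄪; 7th = A.
3 letter names make it a third; at 2 semitones (a whole step narrower than major) the quality is diminished.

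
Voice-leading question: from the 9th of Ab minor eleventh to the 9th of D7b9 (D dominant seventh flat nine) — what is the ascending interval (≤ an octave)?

The 9th of Ab minor eleventh is Bb; the 9th of D7b9 (D dominant seventh flat nine) is Eb.
Counting 4 letters and 5 half steps from Bb gives a perfect fourth.

P4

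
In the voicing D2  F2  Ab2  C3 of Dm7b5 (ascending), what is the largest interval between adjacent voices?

major third

Adjacent intervals: D2→F2 = minor third; F2→Ab2 = minor third; Ab2→C3 = major third.
The largest is Ab2 to C3, a major third (4 semitones).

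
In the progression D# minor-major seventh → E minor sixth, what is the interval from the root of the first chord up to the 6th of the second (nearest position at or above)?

D# minor-major seventh has D# as its root, and E minor sixth has C# as its 6th.
From D# to C#: 10 semitones over a seventh = minor.

minor 7th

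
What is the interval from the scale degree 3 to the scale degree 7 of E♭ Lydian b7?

The scale runs E♭ F G A B♭ C D♭.
So we need the interval from G up to D♭.
From G to D♭: 6 semitones over a fifth = diminished.

diminished 5th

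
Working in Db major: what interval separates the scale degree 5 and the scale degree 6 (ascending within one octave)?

major second

Db major: Db Eb F Gb Ab Bb C.
The scale degree 5 is Ab and the 6th scale degree is Bb.
Ab up to Bb spans 2 letter names and 2 semitones — a major second.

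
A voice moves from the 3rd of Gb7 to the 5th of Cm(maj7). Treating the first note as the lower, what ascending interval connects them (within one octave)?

The 3rd of Gb7 is Bb; the 5th of Cm(maj7) is G.
Bb up to G spans 6 letter names and 9 semitones — a major sixth.

major sixth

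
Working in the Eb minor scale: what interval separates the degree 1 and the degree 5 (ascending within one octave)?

Spelling the Eb minor scale: Eb F Gb Ab Bb Cb Db.
That puts Eb below Bb.
From Eb to Bb is 7 semitones, exactly the perfect fifth.

perfect fifth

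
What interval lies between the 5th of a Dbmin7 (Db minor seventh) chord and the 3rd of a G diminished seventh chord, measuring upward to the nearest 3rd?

major 2nd

The 5th of Dbmin7 (Db minor seventh) is Ab; the 3rd of G diminished seventh is Bb.
From Ab to Bb is 2 semitones, exactly the major second.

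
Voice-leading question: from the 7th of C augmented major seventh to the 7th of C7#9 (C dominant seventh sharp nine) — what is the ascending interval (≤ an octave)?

diminished octave

The 7th of C augmented major seventh is B; the 7th of C7#9 (C dominant seventh sharp nine) is B♭.
8 letter names make it an octave; at 11 semitones (a half step narrower than perfect) the quality is diminished.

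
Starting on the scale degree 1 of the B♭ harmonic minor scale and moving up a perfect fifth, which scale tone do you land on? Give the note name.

F

The scale is B♭ C D♭ E♭ F G♭ A.
The scale degree 1 is B♭; a perfect fifth above that is F — scale degree 5.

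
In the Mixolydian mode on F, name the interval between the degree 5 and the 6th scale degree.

major second

F mixolydian: F G A Bb C D Eb.
That puts C below D.
C up to D spans 2 letter names and 2 semitones — a major second.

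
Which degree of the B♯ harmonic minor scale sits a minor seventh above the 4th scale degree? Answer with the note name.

The scale is B♯ C𝄪 D♯ E♯ F𝄪 G♯ A𝄪.
The 4th scale degree is E♯; a minor seventh above that is D♯ — scale degree 3.

D#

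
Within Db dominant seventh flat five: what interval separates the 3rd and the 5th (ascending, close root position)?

diminished third

Spelling the chord: Db–F–Abb–Cb.
That puts F below Abb.
F up to Abb is 2 semitones, a whole step narrower than a major third, so the interval is diminished.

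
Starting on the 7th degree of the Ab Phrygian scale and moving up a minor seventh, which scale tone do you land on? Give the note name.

Fb

The scale is Ab Bbb Cb Db Eb Fb Gb.
The 7th degree is Gb; a minor seventh above that is Fb — scale degree 6.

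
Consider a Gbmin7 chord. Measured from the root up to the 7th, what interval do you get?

Gbmin7 (Gb minor seventh) is spelled Gb Bbb Db Fb.
So we need the interval from Gb up to Fb.
Gb up to Fb is 10 semitones, a half step narrower than a major seventh, so the interval is minor.

minor seventh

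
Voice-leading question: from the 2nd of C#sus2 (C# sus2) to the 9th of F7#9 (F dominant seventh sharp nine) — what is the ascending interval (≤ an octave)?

perfect fourth

The 2nd of C#sus2 (C# sus2) is D#; the 9th of F7#9 (F dominant seventh sharp nine) is G#.
D# up to G# spans 4 letter names and 5 semitones — a perfect fourth.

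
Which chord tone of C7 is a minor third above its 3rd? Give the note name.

G

C7 (C dominant seventh): C–E–G–Bb.
The 3rd is E. A minor third above E is G.
G is the chord's 5th.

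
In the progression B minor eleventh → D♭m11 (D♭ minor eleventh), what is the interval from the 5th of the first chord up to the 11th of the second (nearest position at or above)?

d2

The 5th of B minor eleventh is F♯; the 11th of D♭m11 (D♭ minor eleventh) is G♭.
2 letter names make it a second; at 0 semitones (a whole step narrower than major) the quality is diminished.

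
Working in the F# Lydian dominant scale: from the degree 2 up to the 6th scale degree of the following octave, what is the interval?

P12

The scale runs F# G# A# B# C# D# E.
The degree 2 is G# and the 6th degree (up an octave) is D#.
Counting 12 letters and 19 half steps from G# gives a perfect twelfth.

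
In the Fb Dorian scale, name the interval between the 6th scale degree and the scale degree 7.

minor second

The scale runs Fb Gb Abb Bbb Cb Db Ebb.
6th scale degree = Db; 7th scale degree = Ebb.
Db up to Ebb is 1 semitone, a half step narrower than a major second, so the interval is minor.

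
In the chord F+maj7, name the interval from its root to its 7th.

F+maj7 (F augmented major seventh) is spelled F–A–C♯–E.
That puts F below E.
Counting 7 letters and 11 half steps from F gives a major seventh.

M7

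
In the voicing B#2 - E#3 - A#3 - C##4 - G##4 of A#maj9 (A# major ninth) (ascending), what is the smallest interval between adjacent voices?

Adjacent intervals: B#2→E#3 = perfect fourth; E#3→A#3 = perfect fourth; A#3→C##4 = major third; C##4→G##4 = perfect fifth.
The smallest is A#3 to C##4, a major third (4 semitones).

major 3rd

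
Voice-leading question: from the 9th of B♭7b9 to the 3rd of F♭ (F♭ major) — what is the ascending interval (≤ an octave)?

B♭7b9 has C♭ as its 9th, and F♭ (F♭ major) has A♭ as its 3rd.
Counting 6 letters and 9 half steps from C♭ gives a major sixth.

major 6th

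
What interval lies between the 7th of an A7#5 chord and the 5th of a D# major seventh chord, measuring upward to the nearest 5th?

augmented second

A7#5 has G as its 7th, and D# major seventh has A# as its 5th.
From G to A#: 3 semitones over a second = augmented.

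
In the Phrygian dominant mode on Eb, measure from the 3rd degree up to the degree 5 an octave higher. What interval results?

minor tenth

The scale runs Eb Fb G Ab Bb Cb Db.
3rd degree = G; degree 5 (up an octave) = Bb.
10 letter names make it a tenth; at 15 semitones (a half step narrower than major) the quality is minor.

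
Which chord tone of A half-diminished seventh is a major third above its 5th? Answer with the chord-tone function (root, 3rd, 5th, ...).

7th

The chord tones of Am7b5 (A half-diminished seventh) are A–C–E♭–G.
The 5th is E♭. A major third above E♭ is G.
G is the chord's 7th.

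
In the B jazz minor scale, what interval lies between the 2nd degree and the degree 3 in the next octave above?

B melodic minor: B C# D E F# G# A#.
So we need the interval from C# up to D.
From C# to D: 13 semitones over a ninth = minor.

minor 9th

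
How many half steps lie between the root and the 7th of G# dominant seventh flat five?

10

G#7b5: G#–B#–D–F#.
G# to F# is a minor seventh: 10 semitones.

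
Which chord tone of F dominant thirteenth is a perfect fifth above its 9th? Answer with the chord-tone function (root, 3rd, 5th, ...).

13th

The chord tones of F13 are F A C Eb G D.
The 9th is G. A perfect fifth above G is D.
D is the chord's 13th.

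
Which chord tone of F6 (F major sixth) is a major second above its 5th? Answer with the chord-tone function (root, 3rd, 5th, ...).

The chord tones of F6 (F major sixth) are F, A, C, D.
The 5th is C. A major second above C is D.
D is the chord's 6th.

6th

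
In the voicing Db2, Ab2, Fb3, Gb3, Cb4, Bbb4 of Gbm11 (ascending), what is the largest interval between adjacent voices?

Adjacent intervals: Db2→Ab2 = perfect fifth; Ab2→Fb3 = minor sixth; Fb3→Gb3 = major second; Gb3→Cb4 = perfect fourth; Cb4→Bbb4 = minor seventh.
The largest is Cb4 to Bbb4, a minor seventh (10 semitones).

minor seventh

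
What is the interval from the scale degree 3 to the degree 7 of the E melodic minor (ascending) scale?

augmented fifth

The scale runs E F# G A B C# D#.
Scale degree 3 = G; 7th scale degree = D#.
G up to D# is 8 semitones, a half step wider than a perfect fifth, so the interval is augmented.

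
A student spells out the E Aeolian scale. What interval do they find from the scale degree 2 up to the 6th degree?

The scale runs E F# G A B C D.
That puts F# below C.
From F# to C: 6 semitones over a fifth = diminished.

diminished 5th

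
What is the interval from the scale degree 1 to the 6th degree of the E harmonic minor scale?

E harmonic minor: E F♯ G A B C D♯.
The scale degree 1 is E and the 6th degree is C.
6 letter names make it a sixth; at 8 semitones (a half step narrower than major) the quality is minor.

m6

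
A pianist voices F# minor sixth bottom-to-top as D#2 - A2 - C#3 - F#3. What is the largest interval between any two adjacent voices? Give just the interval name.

Adjacent intervals: D#2→A2 = diminished fifth; A2→C#3 = major third; C#3→F#3 = perfect fourth.
The largest is D#2 to A2, a diminished fifth (6 semitones).

diminished fifth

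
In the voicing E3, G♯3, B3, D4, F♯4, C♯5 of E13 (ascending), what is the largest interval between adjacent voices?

perfect 5th

Adjacent intervals: E3→G♯3 = major third; G♯3→B3 = minor third; B3→D4 = minor third; D4→F♯4 = major third; F♯4→C♯5 = perfect fifth.
The largest is F♯4 to C♯5, a perfect fifth (7 semitones).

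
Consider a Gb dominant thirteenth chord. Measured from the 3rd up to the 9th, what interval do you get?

minor seventh

The chord tones of Gb13 are Gb, Bb, Db, Fb, Ab, Eb.
So we need the interval from Bb up to Ab.
From Bb to Ab: 10 semitones over a seventh = minor.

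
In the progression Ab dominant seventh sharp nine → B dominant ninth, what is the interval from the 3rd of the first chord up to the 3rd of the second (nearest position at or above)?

The 3rd of Ab dominant seventh sharp nine is C; the 3rd of B dominant ninth is D#.
From C to D#: 3 semitones over a second = augmented.

augmented second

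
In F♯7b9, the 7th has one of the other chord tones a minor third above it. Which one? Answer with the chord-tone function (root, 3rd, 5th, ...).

Spelling the chord: F♯–A♯–C♯–E–G.
The 7th is E. A minor third above E is G.
G is the chord's 9th.

9th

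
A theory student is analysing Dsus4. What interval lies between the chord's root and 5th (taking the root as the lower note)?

D sus4: D–G–A.
The root is D and the 5th is A.
D up to A spans 5 letter names and 7 semitones — a perfect fifth.

P5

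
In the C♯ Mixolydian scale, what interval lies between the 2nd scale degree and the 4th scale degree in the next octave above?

minor 10th

Spelling the C♯ Mixolydian scale: C♯ D♯ E♯ F♯ G♯ A♯ B.
The 2nd scale degree is D♯ and the 4th degree (up an octave) is F♯.
From D♯ to F♯: 15 semitones over a tenth = minor.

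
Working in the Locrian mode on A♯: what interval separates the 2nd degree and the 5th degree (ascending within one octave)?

The scale runs A♯ B C♯ D♯ E F♯ G♯.
That puts B below E.
Counting 4 letters and 5 half steps from B gives a perfect fourth.

P4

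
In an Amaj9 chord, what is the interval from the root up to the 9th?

Amaj9: A C♯ E G♯ B.
So we need the interval from A up to B.
Counting 9 letters and 14 half steps from A gives a major ninth.

major 9th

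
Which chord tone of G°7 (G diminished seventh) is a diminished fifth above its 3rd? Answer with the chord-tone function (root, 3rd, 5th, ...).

7th

G°7 is spelled G–B♭–D♭–F♭.
The 3rd is B♭. A diminished fifth above B♭ is F♭.
F♭ is the chord's 7th.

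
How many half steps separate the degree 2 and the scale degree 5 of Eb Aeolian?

5

The scale is Eb F Gb Ab Bb Cb Db.
F up to Bb is a perfect fourth — 5 semitones.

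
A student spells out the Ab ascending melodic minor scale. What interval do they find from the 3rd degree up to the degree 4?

major second

The scale runs Ab Bb Cb Db Eb F G.
So we need the interval from Cb up to Db.
Counting 2 letters and 2 half steps from Cb gives a major second.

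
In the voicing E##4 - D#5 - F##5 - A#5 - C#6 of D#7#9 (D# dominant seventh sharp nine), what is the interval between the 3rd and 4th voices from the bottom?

minor third

Those voices are F##5 and A#5.
F## up to A# is 3 semitones, a half step narrower than a major third, so the interval is minor.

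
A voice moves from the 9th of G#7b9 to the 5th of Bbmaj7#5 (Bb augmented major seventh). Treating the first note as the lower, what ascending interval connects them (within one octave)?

G#7b9 has A as its 9th, and Bbmaj7#5 (Bb augmented major seventh) has F# as its 5th.
Counting 6 letters and 9 half steps from A gives a major sixth.

major sixth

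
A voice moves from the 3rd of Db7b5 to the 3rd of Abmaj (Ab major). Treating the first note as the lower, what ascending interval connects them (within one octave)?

Db7b5 has F as its 3rd, and Abmaj (Ab major) has C as its 3rd.
F up to C spans 5 letter names and 7 semitones — a perfect fifth.

perfect 5th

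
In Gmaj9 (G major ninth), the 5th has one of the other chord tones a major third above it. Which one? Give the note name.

Gmaj9 is spelled G-B-D-F#-A.
The 5th is D. A major third above D is F#.
F# is the chord's 7th.

F#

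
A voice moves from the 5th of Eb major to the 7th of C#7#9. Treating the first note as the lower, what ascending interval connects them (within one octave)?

augmented 1st

The 5th of Eb major is Bb; the 7th of C#7#9 is B.
From Bb to B: 1 semitone over a unison = augmented.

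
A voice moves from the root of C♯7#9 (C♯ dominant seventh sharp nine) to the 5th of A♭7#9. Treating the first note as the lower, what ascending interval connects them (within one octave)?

The root of C♯7#9 (C♯ dominant seventh sharp nine) is C♯; the 5th of A♭7#9 is E♭.
C♯ up to E♭ is 2 semitones, a whole step narrower than a major third, so the interval is diminished.

diminished third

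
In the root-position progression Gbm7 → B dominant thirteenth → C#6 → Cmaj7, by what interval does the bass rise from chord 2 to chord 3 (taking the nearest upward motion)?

major second

The roots are B and C#.
Counting 2 letters and 2 half steps from B gives a major second.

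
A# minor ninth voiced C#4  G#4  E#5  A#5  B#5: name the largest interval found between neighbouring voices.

M6

Adjacent intervals: C#4→G#4 = perfect fifth; G#4→E#5 = major sixth; E#5→A#5 = perfect fourth; A#5→B#5 = major second.
The largest is G#4 to E#5, a major sixth (9 semitones).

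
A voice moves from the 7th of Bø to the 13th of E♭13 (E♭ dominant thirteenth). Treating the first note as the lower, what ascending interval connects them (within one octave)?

minor third

Bø has A as its 7th, and E♭13 (E♭ dominant thirteenth) has C as its 13th.
From A to C: 3 semitones over a third = minor.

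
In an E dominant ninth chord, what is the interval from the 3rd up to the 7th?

The chord tones of E9 are E G# B D F#.
So we need the interval from G# up to D.
G# up to D is 6 semitones, a half step narrower than a perfect fifth, so the interval is diminished.
That tritone between 3rd and 7th is what gives the dominant seventh its pull toward resolution.

diminished 5th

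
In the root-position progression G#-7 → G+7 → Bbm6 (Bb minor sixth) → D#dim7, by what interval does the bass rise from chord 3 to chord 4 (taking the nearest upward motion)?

The roots are Bb and D#.
From Bb to D#: 5 semitones over a third = augmented.

augmented third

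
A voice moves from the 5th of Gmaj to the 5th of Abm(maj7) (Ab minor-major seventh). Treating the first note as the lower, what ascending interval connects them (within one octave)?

m2

Gmaj has D as its 5th, and Abm(maj7) (Ab minor-major seventh) has Eb as its 5th.
From D to Eb: 1 semitone over a second = minor.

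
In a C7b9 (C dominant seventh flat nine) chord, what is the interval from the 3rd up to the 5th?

minor 3rd

C dominant seventh flat nine is spelled C, E, G, Bb, Db.
That puts E below G.
From E to G: 3 semitones over a third = minor.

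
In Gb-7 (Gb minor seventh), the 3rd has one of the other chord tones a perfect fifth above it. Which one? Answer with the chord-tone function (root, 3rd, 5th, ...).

Gb minor seventh is spelled Gb-Bbb-Db-Fb.
The 3rd is Bbb. A perfect fifth above Bbb is Fb.
Fb is the chord's 7th.

7th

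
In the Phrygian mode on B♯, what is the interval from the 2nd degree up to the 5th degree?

B♯ phrygian: B♯ C♯ D♯ E♯ F𝄪 G♯ A♯.
The 2nd degree is C♯ and the 5th degree is F𝄪.
C♯ up to F𝄪 is 6 semitones, a half step wider than a perfect fourth, so the interval is augmented.

augmented fourth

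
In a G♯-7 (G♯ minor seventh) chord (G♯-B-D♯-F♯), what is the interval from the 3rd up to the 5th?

major third

3rd = B; 5th = D♯.
From B to D♯ is 4 semitones, exactly the major third.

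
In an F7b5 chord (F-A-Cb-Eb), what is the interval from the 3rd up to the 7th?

The 3rd is A and the 7th is Eb.
From A to Eb: 6 semitones over a fifth = diminished.

diminished fifth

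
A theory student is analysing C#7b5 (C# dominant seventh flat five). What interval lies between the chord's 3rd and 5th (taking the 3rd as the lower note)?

diminished third

C#7b5: C# E# G B.
That puts E# below G.
3 letter names make it a third; at 2 semitones (a whole step narrower than major) the quality is diminished.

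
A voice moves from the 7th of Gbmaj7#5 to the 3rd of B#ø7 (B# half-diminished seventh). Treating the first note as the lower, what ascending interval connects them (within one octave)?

Gbmaj7#5 has F as its 7th, and B#ø7 (B# half-diminished seventh) has D# as its 3rd.
From F to D#: 10 semitones over a sixth = augmented.

A6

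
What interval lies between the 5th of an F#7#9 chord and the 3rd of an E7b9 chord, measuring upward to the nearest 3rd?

P5

F#7#9 has C# as its 5th, and E7b9 has G# as its 3rd.
From C# to G# is 7 semitones, exactly the perfect fifth.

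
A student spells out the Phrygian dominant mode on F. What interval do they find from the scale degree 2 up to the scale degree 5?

augmented 4th

F phrygian dominant: F Gb A Bb C Db Eb.
So we need the interval from Gb up to C.
From Gb to C: 6 semitones over a fourth = augmented.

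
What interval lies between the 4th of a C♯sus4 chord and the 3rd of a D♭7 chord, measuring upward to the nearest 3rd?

The 4th of C♯sus4 is F♯; the 3rd of D♭7 is F.
From F♯ to F: 11 semitones over an octave = diminished.

d8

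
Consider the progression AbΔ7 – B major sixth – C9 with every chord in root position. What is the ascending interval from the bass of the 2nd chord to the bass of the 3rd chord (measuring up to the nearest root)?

The roots are B and C.
From B to C: 1 semitone over a second = minor.

minor 2nd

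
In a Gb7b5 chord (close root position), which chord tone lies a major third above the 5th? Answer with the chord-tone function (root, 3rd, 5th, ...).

Gb7b5: Gb-Bb-Dbb-Fb.
The 5th is Dbb. A major third above Dbb is Fb.
Fb is the chord's 7th.

7th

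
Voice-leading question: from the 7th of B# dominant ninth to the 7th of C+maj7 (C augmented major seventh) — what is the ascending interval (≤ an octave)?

B# dominant ninth has A# as its 7th, and C+maj7 (C augmented major seventh) has B as its 7th.
A# up to B is 1 semitone, a half step narrower than a major second, so the interval is minor.

minor 2nd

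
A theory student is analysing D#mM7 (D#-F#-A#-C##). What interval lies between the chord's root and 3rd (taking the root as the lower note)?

minor third

Root = D#; 3rd = F#.
From D# to F#: 3 semitones over a third = minor.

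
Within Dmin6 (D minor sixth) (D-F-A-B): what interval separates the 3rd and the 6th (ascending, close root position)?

The 3rd is F and the 6th is B.
From F to B: 6 semitones over a fourth = augmented.

A4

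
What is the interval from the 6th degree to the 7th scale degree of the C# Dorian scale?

minor 2nd

The scale runs C# D# E F# G# A# B.
So we need the interval from A# up to B.
From A# to B: 1 semitone over a second = minor.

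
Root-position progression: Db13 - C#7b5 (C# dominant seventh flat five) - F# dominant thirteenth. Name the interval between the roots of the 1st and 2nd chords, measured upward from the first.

The roots are Db and C#.
7 letter names make it a seventh; at 12 semitones (a half step wider than major) the quality is augmented.

augmented seventh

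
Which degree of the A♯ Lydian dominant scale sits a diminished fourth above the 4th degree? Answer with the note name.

The scale is A♯ B♯ C𝄪 D𝄪 E♯ F𝄪 G♯.
The 4th degree is D𝄪; a diminished fourth above that is G♯ — scale degree 7.

G#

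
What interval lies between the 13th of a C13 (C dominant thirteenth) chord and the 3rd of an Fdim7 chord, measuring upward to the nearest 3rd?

diminished octave

C13 (C dominant thirteenth) has A as its 13th, and Fdim7 has A♭ as its 3rd.
8 letter names make it an octave; at 11 semitones (a half step narrower than perfect) the quality is diminished.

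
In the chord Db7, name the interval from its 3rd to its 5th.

minor third

The chord tones of Db7 (Db dominant seventh) are Db, F, Ab, Cb.
The 3rd is F and the 5th is Ab.
F up to Ab is 3 semitones, a half step narrower than a major third, so the interval is minor.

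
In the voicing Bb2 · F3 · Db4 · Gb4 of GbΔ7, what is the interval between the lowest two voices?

perfect fifth

Those voices are Bb2 and F3.
Counting 5 letters and 7 half steps from Bb gives a perfect fifth.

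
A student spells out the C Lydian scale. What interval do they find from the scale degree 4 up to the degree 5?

Spelling the C Lydian scale: C D E F♯ G A B.
So we need the interval from F♯ up to G.
From F♯ to G: 1 semitone over a second = minor.

minor second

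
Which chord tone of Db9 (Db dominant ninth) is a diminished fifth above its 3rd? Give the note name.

The chord tones of Db9 (Db dominant ninth) are Db F Ab Cb Eb.
The 3rd is F. A diminished fifth above F is Cb.
Cb is the chord's 7th.

Cb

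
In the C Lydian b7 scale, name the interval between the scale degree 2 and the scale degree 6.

perfect fifth

Spelling the C Lydian b7 scale: C D E F# G A Bb.
Scale degree 2 = D; degree 6 = A.
D up to A spans 5 letter names and 7 semitones — a perfect fifth.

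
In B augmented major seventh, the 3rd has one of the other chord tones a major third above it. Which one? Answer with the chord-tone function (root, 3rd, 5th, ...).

B augmented major seventh is spelled B-D#-F##-A#.
The 3rd is D#. A major third above D# is F##.
F## is the chord's 5th.

5th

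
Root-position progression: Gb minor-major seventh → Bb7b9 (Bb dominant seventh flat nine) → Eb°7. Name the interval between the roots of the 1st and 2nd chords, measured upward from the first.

The roots are Gb and Bb.
Counting 3 letters and 4 half steps from Gb gives a major third.

M3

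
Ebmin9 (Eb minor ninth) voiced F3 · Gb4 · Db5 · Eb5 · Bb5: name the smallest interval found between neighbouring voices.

Adjacent intervals: F3→Gb4 = minor ninth; Gb4→Db5 = perfect fifth; Db5→Eb5 = major second; Eb5→Bb5 = perfect fifth.
The smallest is Db5 to Eb5, a major second (2 semitones).

major second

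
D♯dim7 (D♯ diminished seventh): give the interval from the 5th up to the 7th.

m3

D♯dim7 is spelled D♯ F♯ A C.
The 5th is A and the 7th is C.
From A to C: 3 semitones over a third = minor.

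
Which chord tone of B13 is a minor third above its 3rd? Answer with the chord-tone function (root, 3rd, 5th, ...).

5th

Spelling the chord: B–D♯–F♯–A–C♯–G♯.
The 3rd is D♯. A minor third above D♯ is F♯.
F♯ is the chord's 5th.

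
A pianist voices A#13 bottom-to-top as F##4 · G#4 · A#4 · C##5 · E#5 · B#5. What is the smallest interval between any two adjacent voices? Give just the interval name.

Adjacent intervals: F##4→G#4 = minor second; G#4→A#4 = major second; A#4→C##5 = major third; C##5→E#5 = minor third; E#5→B#5 = perfect fifth.
The smallest is F##4 to G#4, a minor second (1 semitone).

minor 2nd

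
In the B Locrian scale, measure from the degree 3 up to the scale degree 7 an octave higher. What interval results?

perfect twelfth

The scale runs B C D E F G A.
The degree 3 is D and the 7th scale degree (up an octave) is A.
From D to A is 19 semitones, exactly the perfect twelfth.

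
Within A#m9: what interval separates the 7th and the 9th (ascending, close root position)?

A# minor ninth: A#–C#–E#–G#–B#.
That puts G# below B#.
G# up to B# spans 3 letter names and 4 semitones — a major third.

major third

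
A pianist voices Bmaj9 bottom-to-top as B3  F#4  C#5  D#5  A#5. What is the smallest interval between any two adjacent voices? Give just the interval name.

major second

Adjacent intervals: B3→F#4 = perfect fifth; F#4→C#5 = perfect fifth; C#5→D#5 = major second; D#5→A#5 = perfect fifth.
The smallest is C#5 to D#5, a major second (2 semitones).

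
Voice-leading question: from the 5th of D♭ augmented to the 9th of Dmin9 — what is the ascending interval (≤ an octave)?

D♭ augmented has A as its 5th, and Dmin9 has E as its 9th.
A up to E spans 5 letter names and 7 semitones — a perfect fifth.

perfect 5th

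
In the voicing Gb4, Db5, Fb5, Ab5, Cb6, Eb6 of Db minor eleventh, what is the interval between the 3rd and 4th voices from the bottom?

Those voices are Fb5 and Ab5.
Fb up to Ab spans 3 letter names and 4 semitones — a major third.

M3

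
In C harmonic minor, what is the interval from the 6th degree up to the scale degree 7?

The scale runs C D E♭ F G A♭ B.
That puts A♭ below B.
2 letter names make it a second; at 3 semitones (a half step wider than major) the quality is augmented.

augmented second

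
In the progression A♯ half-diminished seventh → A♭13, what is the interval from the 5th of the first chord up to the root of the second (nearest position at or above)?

A♯ half-diminished seventh has E as its 5th, and A♭13 has A♭ as its root.
4 letter names make it a fourth; at 4 semitones (a half step narrower than perfect) the quality is diminished.

diminished fourth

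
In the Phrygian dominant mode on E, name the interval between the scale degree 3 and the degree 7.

diminished 5th

E phrygian dominant: E F G# A B C D.
The scale degree 3 is G# and the degree 7 is D.
5 letter names make it a fifth; at 6 semitones (a half step narrower than perfect) the quality is diminished.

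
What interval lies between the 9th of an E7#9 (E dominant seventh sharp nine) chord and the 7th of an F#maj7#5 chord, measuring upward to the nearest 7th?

E7#9 (E dominant seventh sharp nine) has F## as its 9th, and F#maj7#5 has E# as its 7th.
F## up to E# is 10 semitones, a half step narrower than a major seventh, so the interval is minor.

minor seventh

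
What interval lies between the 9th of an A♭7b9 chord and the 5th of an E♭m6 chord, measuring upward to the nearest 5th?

A♭7b9 has B𝄫 as its 9th, and E♭m6 has B♭ as its 5th.
From B𝄫 to B♭: 1 semitone over a unison = augmented.

augmented unison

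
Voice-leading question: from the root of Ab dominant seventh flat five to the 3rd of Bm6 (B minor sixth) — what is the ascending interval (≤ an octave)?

augmented fourth

The root of Ab dominant seventh flat five is Ab; the 3rd of Bm6 (B minor sixth) is D.
From Ab to D: 6 semitones over a fourth = augmented.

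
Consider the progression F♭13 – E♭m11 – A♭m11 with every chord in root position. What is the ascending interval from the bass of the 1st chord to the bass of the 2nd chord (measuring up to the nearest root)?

major seventh

The roots are F♭ and E♭.
Counting 7 letters and 11 half steps from F♭ gives a major seventh.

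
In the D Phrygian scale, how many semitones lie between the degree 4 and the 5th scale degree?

2

The scale is D Eb F G A Bb C.
G up to A is a major second — 2 semitones.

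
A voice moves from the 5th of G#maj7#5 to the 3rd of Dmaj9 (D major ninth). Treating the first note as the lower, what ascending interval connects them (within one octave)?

The 5th of G#maj7#5 is D##; the 3rd of Dmaj9 (D major ninth) is F#.
From D## to F#: 2 semitones over a third = diminished.

diminished third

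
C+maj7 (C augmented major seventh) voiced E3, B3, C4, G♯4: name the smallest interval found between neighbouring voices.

minor second

Adjacent intervals: E3→B3 = perfect fifth; B3→C4 = minor second; C4→G♯4 = augmented fifth.
The smallest is B3 to C4, a minor second (1 semitone).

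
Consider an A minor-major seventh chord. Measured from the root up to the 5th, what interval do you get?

P5

A minor-major seventh is spelled A C E G♯.
Root = A; 5th = E.
A up to E spans 5 letter names and 7 semitones — a perfect fifth.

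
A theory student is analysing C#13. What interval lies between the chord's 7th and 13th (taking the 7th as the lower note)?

Spelling the chord: C#, E#, G#, B, D#, A#.
The 7th is B and the 13th is A#.
From B to A# is 11 semitones, exactly the major seventh.

major 7th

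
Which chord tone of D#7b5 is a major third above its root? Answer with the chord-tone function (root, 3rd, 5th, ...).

The chord tones of D# dominant seventh flat five are D# F## A C#.
The root is D#. A major third above D# is F##.
F## is the chord's 3rd.

3rd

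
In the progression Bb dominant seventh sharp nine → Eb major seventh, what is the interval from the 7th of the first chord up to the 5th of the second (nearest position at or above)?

major 2nd

The 7th of Bb dominant seventh sharp nine is Ab; the 5th of Eb major seventh is Bb.
From Ab to Bb is 2 semitones, exactly the major second.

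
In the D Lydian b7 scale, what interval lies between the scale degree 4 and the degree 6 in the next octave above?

Spelling the D Lydian b7 scale: D E F# G# A B C.
That puts G# below B.
From G# to B: 15 semitones over a tenth = minor.

minor tenth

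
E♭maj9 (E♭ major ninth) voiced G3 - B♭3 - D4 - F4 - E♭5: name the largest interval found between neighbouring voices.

minor 7th

Adjacent intervals: G3→B♭3 = minor third; B♭3→D4 = major third; D4→F4 = minor third; F4→E♭5 = minor seventh.
The largest is F4 to E♭5, a minor seventh (10 semitones).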